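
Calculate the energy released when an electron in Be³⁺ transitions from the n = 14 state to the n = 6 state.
4.936 eV

The energy levels are E_n = -13.6057 Z² eV / n².

Energy at n = 14: E_14 = -13.6057 × 4² / 14² = -1.110669 eV
Energy at n = 6: E_6 = -13.6057 × 4² / 6² = -6.046978 eV

For emission (electron falling to lower state), the photon energy is:
E_photon = E_14 - E_6 = |-1.110669 - (-6.046978)|
E_photon = 4.936 eV

This energy is carried away by the emitted photon.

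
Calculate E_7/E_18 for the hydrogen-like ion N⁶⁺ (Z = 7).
6.612245

Using E_n = -13.6057 Z² / n² eV with Z = 7:

E_7 = -13.6057 × 7² / 7² = -666.6793 / 49 = -13.605700000000 eV
E_18 = -13.6057 × 7² / 18² = -666.6793 / 324 = -2.057652160494 eV

The ratio is:
E_7/E_18 = (-13.605700000000) / (-2.057652160494)
E_7/E_18 = (-666.6793/49) / (-666.6793/324)
E_7/E_18 = 324/49
E_7/E_18 = 6.612245
(Note: the Z² factors cancel in the ratio.)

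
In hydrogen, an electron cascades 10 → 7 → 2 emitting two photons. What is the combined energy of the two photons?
3.265368 eV

The energy levels of hydrogen are E_n = -13.6057 / n² eV.

First transition (10 → 7):
ΔE₁ = |E_7 - E_10|
ΔE₁ = |-0.277667346939 - (-0.136057000000)| = 0.141610347 eV

Second transition (7 → 2):
ΔE₂ = |E_2 - E_7|
ΔE₂ = |-3.401425000000 - (-0.277667346939)| = 3.123757653 eV

Total energy released:
E_total = ΔE₁ + ΔE₂ = 0.141610347 + 3.123757653 = 3.265368 eV

Note: This equals the direct transition 10 → 2: 3.265368 eV ✓
Energy is conserved regardless of the path taken.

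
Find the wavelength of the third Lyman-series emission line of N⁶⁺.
1.98371 nm

The lines of a series are numbered from the longest wavelength (smallest ΔE) outward; the third line is the transition from n = n_f + 3 to n_f.
The Lyman series has all transitions ending at n_f = 1.

For N⁶⁺ (Z = 7), the third line (γ-line) is the jump from n = 4 to n = 1:
E_4 = -13.6057 × 7² / 4² = -41.6674563 eV
E_1 = -13.6057 × 7² / 1² = -666.6793000 eV
ΔE = E_4 - E_1 = 625.0118437 eV

λ = hc/E = 1239.84 eV·nm / 625.0118437 eV
λ = 1.98371 nm

This is the γ-line of the Lyman series in N⁶⁺.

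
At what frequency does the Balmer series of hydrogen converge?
8.225e+14 Hz

The series limit corresponds to the transition from n = ∞ to n = 2.
This is the highest energy (shortest wavelength) transition in the Balmer series.

E_∞ = 0 eV
E_2 = -13.6057 / 2² = -3.401425 eV

Energy at series limit:
ΔE = E_∞ - E_2 = 0 - (-3.401425) = 3.401425 eV
E = 3.401425 eV × (1.602177 × 10⁻¹⁹ J/eV) = 5.44968e-19 J
f = E/h = 5.44968e-19 J / (6.62607 × 10⁻³⁴ J·s) = 8.225e+14 Hz

This energy equals the ionization energy from the n = 2 state of hydrogen.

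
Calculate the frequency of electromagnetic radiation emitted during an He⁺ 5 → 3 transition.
9.358e+14 Hz

First, find the transition energy:
E_5 = -13.6057 × 2² / 5² = -2.176912 eV
E_3 = -13.6057 × 2² / 3² = -6.046978 eV
|ΔE| = |E_3 - E_5| = 3.870066 eV

Convert to Joules: E = 3.870066 eV × (1.602177 × 10⁻¹⁹ J/eV) = 6.20053e-19 J

Using E = hf:
f = E/h = 6.20053e-19 J / (6.62607 × 10⁻³⁴ J·s)
f = 9.358e+14 Hz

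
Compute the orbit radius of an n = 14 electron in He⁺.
5.1859 nm (or 51.8594 Å)

The Bohr radius formula is:
r_n = n² a₀ / Z

where a₀ = 0.0529177 nm is the Bohr radius.

For He⁺ (Z = 2) at n = 14:
r_14 = 14² × 0.0529177 nm / 2
r_14 = 196 × 0.0529177 nm / 2
r_14 = 10.37187 nm / 2
r_14 = 5.1859 nm

The electron orbits at approximately 5.1859 nm from the nucleus.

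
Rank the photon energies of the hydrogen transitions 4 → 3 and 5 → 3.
5 → 3

Calculate the energy for each transition:

Transition 4 → 3:
ΔE₁ = |E_3 - E_4| = |-13.6057/3² - (-13.6057/4²)|
ΔE₁ = |-1.51174444444 - (-0.85035625000)| = 0.66138819 eV

Transition 5 → 3:
ΔE₂ = |E_3 - E_5| = |-13.6057/3² - (-13.6057/5²)|
ΔE₂ = |-1.51174444444 - (-0.54422800000)| = 0.96751644 eV

Since 0.96751644 eV > 0.66138819 eV, the transition 5 → 3 emits the more energetic photon.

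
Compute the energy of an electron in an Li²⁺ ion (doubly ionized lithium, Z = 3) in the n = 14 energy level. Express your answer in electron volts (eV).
-0.62475 eV

The energy levels of a hydrogen-like atom are given by:
E_n = -13.6057 Z² / n² eV  (with Z = 3 for Li²⁺)

For n = 14:
E_14 = -13.6057 × 3² / 14²
E_14 = -13.6057 × 9 / 196
E_14 = -0.62475 eV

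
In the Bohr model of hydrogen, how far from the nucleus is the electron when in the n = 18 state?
17.1453 nm (or 171.4533 Å)

The Bohr radius formula is:
r_n = n² a₀ / Z

where a₀ = 0.0529177 nm is the Bohr radius.

For H (Z = 1) at n = 18:
r_18 = 18² × 0.0529177 nm / 1
r_18 = 324 × 0.0529177 nm / 1
r_18 = 17.14533 nm / 1
r_18 = 17.1453 nm

The electron orbits at approximately 17.1453 nm from the nucleus.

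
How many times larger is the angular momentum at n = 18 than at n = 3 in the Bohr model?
6.0000

In the Bohr model, L_n = nℏ, so the ratio is purely the ratio of quantum numbers:

L_18/L_3 = 18ℏ / 3ℏ = 18/3 = 6.0000

The angular momentum scales linearly with n.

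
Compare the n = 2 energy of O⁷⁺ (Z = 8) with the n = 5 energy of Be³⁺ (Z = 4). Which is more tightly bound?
O⁷⁺ at n = 2 (E = -217.69 eV)

Using E_n = -13.6057 Z² / n² eV:

O⁷⁺ (Z = 8) at n = 2:
E = -13.6057 × 8² / 2² = -13.6057 × 64 / 4 = -217.69120 eV

Be³⁺ (Z = 4) at n = 5:
E = -13.6057 × 4² / 5² = -13.6057 × 16 / 25 = -8.70765 eV

Since -217.69120 eV < -8.70765 eV,
O⁷⁺ at n = 2 is more tightly bound (requires more energy to ionize).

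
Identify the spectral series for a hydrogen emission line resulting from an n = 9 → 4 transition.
Brackett series

The spectral series in hydrogen are named based on the final (lower) energy level:
- Lyman series: n_final = 1 (ultraviolet)
- Balmer series: n_final = 2 (visible/near-UV)
- Paschen series: n_final = 3 (infrared)
- Brackett series: n_final = 4 (infrared)
- Pfund series: n_final = 5 (far infrared)

Since this transition ends at n = 4, it belongs to the Brackett series.

For reference, this 9 → 4 line has photon energy
ΔE = 13.6057 eV × (1/4² - 1/9²) = 0.68238464506 eV,
corresponding to wavelength λ = hc/ΔE = 1239.84 eV·nm / 0.68238464506 eV = 1816.92248 nm in the infrared region.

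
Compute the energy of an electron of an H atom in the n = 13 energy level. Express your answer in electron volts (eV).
-0.08051 eV

The energy levels of a hydrogen-like atom are given by:
E_n = -13.6057 eV / n²

For n = 13:
E_13 = -13.6057 eV / 13²
E_13 = -13.6057 eV / 169
E_13 = -0.08051 eV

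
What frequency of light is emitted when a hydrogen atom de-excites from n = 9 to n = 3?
3.24923e+14 Hz

First, find the transition energy:
E_9 = -13.6057 / 9² = -0.16797160 eV
E_3 = -13.6057 / 3² = -1.51174444 eV
|ΔE| = |E_3 - E_9| = 1.34377284 eV

Convert to Joules: E = 1.34377284 eV × (1.602177 × 10⁻¹⁹ J/eV) = 2.1529619e-19 J

Using E = hf:
f = E/h = 2.1529619e-19 J / (6.62607 × 10⁻³⁴ J·s)
f = 3.24923e+14 Hz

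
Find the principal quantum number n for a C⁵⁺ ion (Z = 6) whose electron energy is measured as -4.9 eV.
n = 10

The exact energy levels follow E_n = -13.6057 Z² / n² eV with Z = 6.

The measured value (-4.9 eV) is reported to only 2 significant figures, so we must test candidate n values and see which one matches to that precision.

Candidate energies:
  n = 8:  E = -13.6057 × 6² / 8² = -7.653206 eV
  n = 9:  E = -13.6057 × 6² / 9² = -6.046978 eV
  n = 10:  E = -13.6057 × 6² / 10² = -4.898052 eV  ← matches
  n = 11:  E = -13.6057 × 6² / 11² = -4.047977 eV
  n = 12:  E = -13.6057 × 6² / 12² = -3.401425 eV

Checking against the measurement of -4.9 eV (2 sig figs), only n = 10 agrees:
E_10 = -4.898052 eV, which rounds to -4.9 eV ✓

Therefore n = 10.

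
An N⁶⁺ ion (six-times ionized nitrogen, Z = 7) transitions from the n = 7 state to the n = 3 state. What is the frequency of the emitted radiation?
1.46215e+16 Hz

First, find the transition energy:
E_7 = -13.6057 × 7² / 7² = -13.6057000 eV
E_3 = -13.6057 × 7² / 3² = -74.0754778 eV
|ΔE| = |E_3 - E_7| = 60.4697778 eV

Convert to Joules: E = 60.4697778 eV × (1.602177 × 10⁻¹⁹ J/eV) = 9.6883287e-18 J

Using E = hf:
f = E/h = 9.6883287e-18 J / (6.62607 × 10⁻³⁴ J·s)
f = 1.46215e+16 Hz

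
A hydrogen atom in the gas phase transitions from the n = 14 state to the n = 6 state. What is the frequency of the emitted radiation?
7.46e+13 Hz

First, find the transition energy:
E_14 = -13.6057 / 14² = -0.069417 eV
E_6 = -13.6057 / 6² = -0.377936 eV
|ΔE| = |E_6 - E_14| = 0.308519 eV

Convert to Joules: E = 0.308519 eV × (1.602177 × 10⁻¹⁹ J/eV) = 4.9430e-20 J

Using E = hf:
f = E/h = 4.9430e-20 J / (6.62607 × 10⁻³⁴ J·s)
f = 7.46e+13 Hz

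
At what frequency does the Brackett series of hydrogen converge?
2.06e+14 Hz

The series limit corresponds to the transition from n = ∞ to n = 4.
This is the highest energy (shortest wavelength) transition in the Brackett series.

E_∞ = 0 eV
E_4 = -13.6057 / 4² = -0.8503563 eV

Energy at series limit:
ΔE = E_∞ - E_4 = 0 - (-0.8503563) = 0.8503563 eV
E = 0.8503563 eV × (1.602177 × 10⁻¹⁹ J/eV) = 1.3624e-19 J
f = E/h = 1.3624e-19 J / (6.62607 × 10⁻³⁴ J·s) = 2.06e+14 Hz

This energy equals the ionization energy from the n = 4 state of hydrogen.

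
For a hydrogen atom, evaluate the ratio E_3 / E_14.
21.7778

Using E_n = -13.6057 Z² / n² eV with Z = 1:

E_3 = -13.6057 / 3² = -13.6057 / 9 = -1.5117444444 eV
E_14 = -13.6057 / 14² = -13.6057 / 196 = -0.0694168367 eV

The ratio is:
E_3/E_14 = (-1.5117444444) / (-0.0694168367)
E_3/E_14 = (-13.6057/9) / (-13.6057/196)
E_3/E_14 = 196/9
E_3/E_14 = 21.7778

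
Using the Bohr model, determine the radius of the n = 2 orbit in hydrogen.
0.2117 nm (or 2.1167 Å)

The Bohr radius formula is:
r_n = n² a₀ / Z

where a₀ = 0.0529177 nm is the Bohr radius.

For H (Z = 1) at n = 2:
r_2 = 2² × 0.0529177 nm / 1
r_2 = 4 × 0.0529177 nm / 1
r_2 = 0.21167 nm / 1
r_2 = 0.2117 nm

The electron orbits at approximately 0.2117 nm from the nucleus.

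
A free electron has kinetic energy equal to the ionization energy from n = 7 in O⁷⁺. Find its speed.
2.500e+06 m/s (or 0.83398% of c)

The binding energy at n = 7 for O⁷⁺ is:
E_7 = -13.6057 × 8²/7² = -17.7707102 eV
|E_7| = 17.7707102 eV

Convert to Joules:
KE = 17.7707102 eV × (1.602177 × 10⁻¹⁹ J/eV) = 2.84718e-18 J

Using KE = ½mv²:
v = √(2·KE/m_e)
v = √(2 × 2.84718e-18 J / 9.10938 × 10⁻³¹ kg)
v = 2.500e+06 m/s

This is approximately 0.83398% the speed of light.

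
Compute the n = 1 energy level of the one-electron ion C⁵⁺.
-489.805 eV

For hydrogen-like ions, the energy levels scale with Z²:
E_n = -13.6057 Z² / n² eV

For C⁵⁺ (Z = 6) at n = 1:
E_1 = -13.6057 × 6² / 1²
E_1 = -13.6057 × 36 / 1
E_1 = -489.8052 / 1
E_1 = -489.805 eV

The energy is 36 times more negative than hydrogen at the same n due to the stronger nuclear charge.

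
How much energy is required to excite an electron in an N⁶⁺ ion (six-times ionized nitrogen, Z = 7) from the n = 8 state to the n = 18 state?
8.359 eV

The energy levels of a hydrogen-like atom are E_n = -13.6057 Z² eV / n².

Energy at n = 8: E_8 = -13.6057 × 7² / 8² = -10.416864 eV
Energy at n = 18: E_18 = -13.6057 × 7² / 18² = -2.057652 eV

The excitation energy is the difference:
ΔE = E_18 - E_8
ΔE = -2.057652 - (-10.416864)
ΔE = 8.359 eV

Since this is positive, energy must be absorbed (photon absorption).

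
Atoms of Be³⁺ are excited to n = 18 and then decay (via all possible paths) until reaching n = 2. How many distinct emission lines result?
136

The electron can occupy levels n = 2, 3, ..., 18 during de-excitation — that is m = 18 - 2 + 1 = 17 distinct levels.

The number of distinct spectral lines equals the number of ways to choose 2 of these m levels (each pair gives one possible emission transition):

Number of lines = m(m-1)/2 = 17×16/2 = 136

These correspond to all possible transitions between the 17 levels:
18 → 17, 18 → 16, 18 → 15, 18 → 14, 18 → 13, 18 → 12, 18 → 11, 18 → 10...

Each transition produces a photon with a unique energy (and thus wavelength). This count does not depend on Z.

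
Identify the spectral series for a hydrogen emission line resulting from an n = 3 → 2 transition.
Balmer series

The spectral series in hydrogen are named based on the final (lower) energy level:
- Lyman series: n_final = 1 (ultraviolet)
- Balmer series: n_final = 2 (visible/near-UV)
- Paschen series: n_final = 3 (infrared)
- Brackett series: n_final = 4 (infrared)
- Pfund series: n_final = 5 (far infrared)

Since this transition ends at n = 2, it belongs to the Balmer series.

For reference, this 3 → 2 line has photon energy
ΔE = 13.6057 eV × (1/2² - 1/3²) = 1.8896806 eV,
corresponding to wavelength λ = hc/ΔE = 1239.84 eV·nm / 1.8896806 eV = 656.111 nm in the visible/near-UV region.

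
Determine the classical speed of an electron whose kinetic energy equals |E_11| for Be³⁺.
7.9552e+05 m/s (or 0.27% of c)

The binding energy at n = 11 for Be³⁺ is:
E_11 = -13.6057 × 4²/11² = -1.7991008 eV
|E_11| = 1.7991008 eV

Convert to Joules:
KE = 1.7991008 eV × (1.602177 × 10⁻¹⁹ J/eV) = 2.882478e-19 J

Using KE = ½mv²:
v = √(2·KE/m_e)
v = √(2 × 2.882478e-19 J / 9.10938 × 10⁻³¹ kg)
v = 7.9552e+05 m/s

This is approximately 0.27% the speed of light.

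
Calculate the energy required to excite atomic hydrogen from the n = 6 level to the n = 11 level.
0.2655 eV

The energy levels of a hydrogen-like atom are E_n = -13.6057 eV / n².

Energy at n = 6: E_6 = -13.6057 / 6² = -0.3779361 eV
Energy at n = 11: E_11 = -13.6057 / 11² = -0.1124438 eV

The excitation energy is the difference:
ΔE = E_11 - E_6
ΔE = -0.1124438 - (-0.3779361)
ΔE = 0.2655 eV

Since this is positive, energy must be absorbed (photon absorption).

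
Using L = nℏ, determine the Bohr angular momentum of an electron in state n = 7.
7.38200e-34 J·s (or 7ℏ)

In the Bohr model, angular momentum is quantized:
L = nℏ

where ℏ = h/(2π) = 1.0545718e-34 J·s

For n = 7:
L = 7 × 1.0545718e-34 J·s
L = 7.38200e-34 J·s

This can also be written as L = 7ℏ.
The angular momentum is an integer multiple of the reduced Planck constant.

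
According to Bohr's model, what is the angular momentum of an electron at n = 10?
1.055e-33 J·s (or 10ℏ)

In the Bohr model, angular momentum is quantized:
L = nℏ

where ℏ = h/(2π) = 1.05457e-34 J·s

For n = 10:
L = 10 × 1.05457e-34 J·s
L = 1.055e-33 J·s

This can also be written as L = 10ℏ.
The angular momentum is an integer multiple of the reduced Planck constant.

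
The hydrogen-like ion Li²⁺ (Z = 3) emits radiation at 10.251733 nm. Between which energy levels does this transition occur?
n = 9 → n = 1

First, find the photon energy from the wavelength (hc = 1239.84 eV·nm):
E = hc/λ = 1239.84 eV·nm / 10.251733 nm = 120.93955 eV

The energy levels of Li²⁺ satisfy E_n = -13.6057 × 3² / n² eV, so an emission n_i → n_f releases
ΔE = 13.6057 × 3² × (1/n_f² − 1/n_i²) eV.

Setting ΔE equal to the photon energy:
1/n_f² − 1/n_i² = 120.93955 / (13.6057 × 3²) = 0.98765428

Since 1/n_i² must be positive, we need 1/n_f² > 0.98765428, i.e. n_f ≤ 1. For each allowed n_f, solve n_i = (1/n_f² − 0.98765428)^(−1/2) and check whether it is a whole number:
  n_f = 1: 1/n_i² = 1.00000000 − 0.98765428 = 0.01234572 → n_i = 9.000  → integer, n_i = 9 ✓

Only n_f = 1 gives an integer upper level, n_i = 9.

The transition is from n = 9 to n = 1 (emission).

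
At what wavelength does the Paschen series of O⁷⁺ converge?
12.81467 nm

The series limit corresponds to the transition from n = ∞ to n = 3.
This is the highest energy (shortest wavelength) transition in the Paschen series.

E_∞ = 0 eV
E_3 = -13.6057 × 8² / 3² = -96.7516444 eV

Energy at series limit:
ΔE = E_∞ - E_3 = 0 - (-96.7516444) = 96.7516444 eV
λ = hc/E = 1239.84 eV·nm / 96.7516444 eV = 12.81467 nm

This energy equals the ionization energy from the n = 3 state of O⁷⁺.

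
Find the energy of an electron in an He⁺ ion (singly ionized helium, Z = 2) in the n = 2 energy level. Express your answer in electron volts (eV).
-13.61 eV

The energy levels of a hydrogen-like atom are given by:
E_n = -13.6057 Z² / n² eV  (with Z = 2 for He⁺)

For n = 2:
E_2 = -13.6057 × 2² / 2²
E_2 = -13.6057 × 4 / 4
E_2 = -13.61 eV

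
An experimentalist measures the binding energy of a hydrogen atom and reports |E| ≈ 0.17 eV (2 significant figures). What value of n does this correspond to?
n = 9

The exact energy levels follow E_n = -13.6057 eV / n².

The measured value (-0.17 eV) is reported to only 2 significant figures, so we must test candidate n values and see which one matches to that precision.

Candidate energies:
  n = 7:  E = -13.6057/7² = -0.277667 eV
  n = 8:  E = -13.6057/8² = -0.212589 eV
  n = 9:  E = -13.6057/9² = -0.167972 eV  ← matches
  n = 10:  E = -13.6057/10² = -0.136057 eV
  n = 11:  E = -13.6057/11² = -0.112444 eV

Checking against the measurement of -0.17 eV (2 sig figs), only n = 9 agrees:
E_9 = -0.167972 eV, which rounds to -0.17 eV ✓

Therefore n = 9.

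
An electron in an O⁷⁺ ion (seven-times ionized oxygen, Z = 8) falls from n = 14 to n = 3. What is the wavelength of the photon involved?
13.43141 nm

First, find the transition energy using E_n = -13.6057 Z² / n² eV:
E_14 = -13.6057 × 8² / 14² = -4.4426776 eV
E_3 = -13.6057 × 8² / 3² = -96.7516444 eV

Photon energy: |ΔE| = |E_3 - E_14| = 92.3089668 eV

Convert to wavelength using E = hc/λ with hc = 1239.84 eV·nm:
λ = hc/E = 1239.84 eV·nm / 92.3089668 eV
λ = 13.43141 nm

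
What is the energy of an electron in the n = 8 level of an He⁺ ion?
-0.8504 eV

For hydrogen-like ions, the energy levels scale with Z²:
E_n = -13.6057 Z² / n² eV

For He⁺ (Z = 2) at n = 8:
E_8 = -13.6057 × 2² / 8²
E_8 = -13.6057 × 4 / 64
E_8 = -54.4228 / 64
E_8 = -0.8504 eV

The energy is 4 times more negative than hydrogen at the same n due to the stronger nuclear charge.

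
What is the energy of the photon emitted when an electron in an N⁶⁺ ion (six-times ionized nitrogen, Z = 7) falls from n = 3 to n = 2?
92.59 eV

The energy levels are E_n = -13.6057 Z² eV / n².

Energy at n = 3: E_3 = -13.6057 × 7² / 3² = -74.07548 eV
Energy at n = 2: E_2 = -13.6057 × 7² / 2² = -166.66983 eV

For emission (electron falling to lower state), the photon energy is:
E_photon = E_3 - E_2 = |-74.07548 - (-166.66983)|
E_photon = 92.59 eV

This energy is carried away by the emitted photon.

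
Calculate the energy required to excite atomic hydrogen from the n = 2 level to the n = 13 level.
3.32092 eV

The energy levels of a hydrogen-like atom are E_n = -13.6057 eV / n².

Energy at n = 2: E_2 = -13.6057 / 2² = -3.40142500 eV
Energy at n = 13: E_13 = -13.6057 / 13² = -0.08050710 eV

The excitation energy is the difference:
ΔE = E_13 - E_2
ΔE = -0.08050710 - (-3.40142500)
ΔE = 3.32092 eV

Since this is positive, energy must be absorbed (photon absorption).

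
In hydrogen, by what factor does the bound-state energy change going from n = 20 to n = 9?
4.938272

Using E_n = -13.6057 Z² / n² eV with Z = 1:

E_9 = -13.6057 / 9² = -13.6057 / 81 = -0.167971604938 eV
E_20 = -13.6057 / 20² = -13.6057 / 400 = -0.034014250000 eV

The ratio is:
E_9/E_20 = (-0.167971604938) / (-0.034014250000)
E_9/E_20 = (-13.6057/81) / (-13.6057/400)
E_9/E_20 = 400/81
E_9/E_20 = 4.938272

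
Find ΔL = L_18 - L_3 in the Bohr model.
1.5819e-33 J·s (or 15ℏ)

In the Bohr model, L_n = nℏ where ℏ = 1.054572e-34 J·s.

L_18 = 18ℏ = 1.898230e-33 J·s
L_3 = 3ℏ = 3.163716e-34 J·s

ΔL = L_18 - L_3 = (18 - 3)ℏ = 15ℏ
ΔL = 15 × 1.054572e-34 J·s = 1.5819e-33 J·s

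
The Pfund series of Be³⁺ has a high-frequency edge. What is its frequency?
2.1055e+15 Hz

The series limit corresponds to the transition from n = ∞ to n = 5.
This is the highest energy (shortest wavelength) transition in the Pfund series.

E_∞ = 0 eV
E_5 = -13.6057 × 4² / 5² = -8.7076480 eV

Energy at series limit:
ΔE = E_∞ - E_5 = 0 - (-8.7076480) = 8.7076480 eV
E = 8.7076480 eV × (1.602177 × 10⁻¹⁹ J/eV) = 1.395119e-18 J
f = E/h = 1.395119e-18 J / (6.62607 × 10⁻³⁴ J·s) = 2.1055e+15 Hz

This energy equals the ionization energy from the n = 5 state of Be³⁺.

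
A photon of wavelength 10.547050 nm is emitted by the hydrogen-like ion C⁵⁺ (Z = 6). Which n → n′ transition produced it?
n = 10 → n = 2

First, find the photon energy from the wavelength (hc = 1239.84 eV·nm):
E = hc/λ = 1239.84 eV·nm / 10.547050 nm = 117.55325 eV

The energy levels of C⁵⁺ satisfy E_n = -13.6057 × 6² / n² eV, so an emission n_i → n_f releases
ΔE = 13.6057 × 6² × (1/n_f² − 1/n_i²) eV.

Setting ΔE equal to the photon energy:
1/n_f² − 1/n_i² = 117.55325 / (13.6057 × 6²) = 0.24000000

Since 1/n_i² must be positive, we need 1/n_f² > 0.24000000, i.e. n_f ≤ 2. For each allowed n_f, solve n_i = (1/n_f² − 0.24000000)^(−1/2) and check whether it is a whole number:
  n_f = 1: 1/n_i² = 1.00000000 − 0.24000000 = 0.76000000 → n_i = 1.147  (not an integer) ✗
  n_f = 2: 1/n_i² = 0.25000000 − 0.24000000 = 0.01000000 → n_i = 10.000  → integer, n_i = 10 ✓

Only n_f = 2 gives an integer upper level, n_i = 10.

The transition is from n = 10 to n = 2 (emission).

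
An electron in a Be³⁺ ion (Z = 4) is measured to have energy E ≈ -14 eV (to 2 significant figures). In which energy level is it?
n = 4

The exact energy levels follow E_n = -13.6057 Z² / n² eV with Z = 4.

The measured value (-14 eV) is reported to only 2 significant figures, so we must test candidate n values and see which one matches to that precision.

Candidate energies:
  n = 2:  E = -13.6057 × 4² / 2² = -54.42280 eV
  n = 3:  E = -13.6057 × 4² / 3² = -24.18791 eV
  n = 4:  E = -13.6057 × 4² / 4² = -13.60570 eV  ← matches
  n = 5:  E = -13.6057 × 4² / 5² = -8.70765 eV
  n = 6:  E = -13.6057 × 4² / 6² = -6.04698 eV

Checking against the measurement of -14 eV (2 sig figs), only n = 4 agrees:
E_4 = -13.60570 eV, which rounds to -14 eV ✓

Therefore n = 4.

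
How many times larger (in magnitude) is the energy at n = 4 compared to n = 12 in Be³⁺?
9.000

Using E_n = -13.6057 Z² / n² eV with Z = 4:

E_4 = -13.6057 × 4² / 4² = -217.6912 / 16 = -13.605700000 eV
E_12 = -13.6057 × 4² / 12² = -217.6912 / 144 = -1.511744444 eV

The ratio is:
E_4/E_12 = (-13.605700000) / (-1.511744444)
E_4/E_12 = (-217.6912/16) / (-217.6912/144)
E_4/E_12 = 144/16
E_4/E_12 = 9.000
(Note: the Z² factors cancel in the ratio.)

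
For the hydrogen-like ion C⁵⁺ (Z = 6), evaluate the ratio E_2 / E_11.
30.250

Using E_n = -13.6057 Z² / n² eV with Z = 6:

E_2 = -13.6057 × 6² / 2² = -489.8052 / 4 = -122.451300000 eV
E_11 = -13.6057 × 6² / 11² = -489.8052 / 121 = -4.047976860 eV

The ratio is:
E_2/E_11 = (-122.451300000) / (-4.047976860)
E_2/E_11 = (-489.8052/4) / (-489.8052/121)
E_2/E_11 = 121/4
E_2/E_11 = 30.250
(Note: the Z² factors cancel in the ratio.)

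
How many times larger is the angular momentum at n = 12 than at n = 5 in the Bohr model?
2.40

In the Bohr model, L_n = nℏ, so the ratio is purely the ratio of quantum numbers:

L_12/L_5 = 12ℏ / 5ℏ = 12/5 = 2.40

The angular momentum scales linearly with n.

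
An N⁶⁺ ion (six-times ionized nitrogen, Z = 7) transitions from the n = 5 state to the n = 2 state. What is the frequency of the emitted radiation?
3.39e+16 Hz

First, find the transition energy:
E_5 = -13.6057 × 7² / 5² = -26.66717200 eV
E_2 = -13.6057 × 7² / 2² = -166.66982500 eV
|ΔE| = |E_2 - E_5| = 140.00265300 eV

Convert to Joules: E = 140.00265300 eV × (1.602177 × 10⁻¹⁹ J/eV) = 2.2431e-17 J

Using E = hf:
f = E/h = 2.2431e-17 J / (6.62607 × 10⁻³⁴ J·s)
f = 3.39e+16 Hz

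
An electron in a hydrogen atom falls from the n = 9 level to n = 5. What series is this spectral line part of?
Pfund series

The spectral series in hydrogen are named based on the final (lower) energy level:
- Lyman series: n_final = 1 (ultraviolet)
- Balmer series: n_final = 2 (visible/near-UV)
- Paschen series: n_final = 3 (infrared)
- Brackett series: n_final = 4 (infrared)
- Pfund series: n_final = 5 (far infrared)

Since this transition ends at n = 5, it belongs to the Pfund series.

For reference, this 9 → 5 line has photon energy
ΔE = 13.6057 eV × (1/5² - 1/9²) = 0.376256395 eV,
corresponding to wavelength λ = hc/ΔE = 1239.84 eV·nm / 0.376256395 eV = 3295.200 nm in the far infrared region.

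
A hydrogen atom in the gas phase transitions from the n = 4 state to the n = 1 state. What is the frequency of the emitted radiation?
3.084e+15 Hz

First, find the transition energy:
E_4 = -13.6057 / 4² = -0.85036 eV
E_1 = -13.6057 / 1² = -13.60570 eV
|ΔE| = |E_1 - E_4| = 12.75534 eV

Convert to Joules: E = 12.75534 eV × (1.602177 × 10⁻¹⁹ J/eV) = 2.04363e-18 J

Using E = hf:
f = E/h = 2.04363e-18 J / (6.62607 × 10⁻³⁴ J·s)
f = 3.084e+15 Hz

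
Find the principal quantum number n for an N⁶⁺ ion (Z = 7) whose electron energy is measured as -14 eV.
n = 7

The exact energy levels follow E_n = -13.6057 Z² / n² eV with Z = 7.

The measured value (-14 eV) is reported to only 2 significant figures, so we must test candidate n values and see which one matches to that precision.

Candidate energies:
  n = 5:  E = -13.6057 × 7² / 5² = -26.667172 eV
  n = 6:  E = -13.6057 × 7² / 6² = -18.518869 eV
  n = 7:  E = -13.6057 × 7² / 7² = -13.605700 eV  ← matches
  n = 8:  E = -13.6057 × 7² / 8² = -10.416864 eV
  n = 9:  E = -13.6057 × 7² / 9² = -8.230609 eV

Checking against the measurement of -14 eV (2 sig figs), only n = 7 agrees:
E_7 = -13.605700 eV, which rounds to -14 eV ✓

Therefore n = 7.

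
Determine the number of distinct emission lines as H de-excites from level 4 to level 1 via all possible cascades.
6

The electron can occupy levels n = 1, 2, ..., 4 during de-excitation — that is m = 4 - 1 + 1 = 4 distinct levels.

The number of distinct spectral lines equals the number of ways to choose 2 of these m levels (each pair gives one possible emission transition):

Number of lines = m(m-1)/2 = 4×3/2 = 6

These correspond to all possible transitions between the 4 levels:
4 → 3, 4 → 2, 4 → 1, 3 → 2, 3 → 1, 2 → 1

Each transition produces a photon with a unique energy (and thus wavelength). This count does not depend on Z.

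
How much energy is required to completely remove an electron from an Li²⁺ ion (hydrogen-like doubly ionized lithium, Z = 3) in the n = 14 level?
0.625 eV

The ionization energy is the energy needed to remove the electron completely (n → ∞).

For a hydrogen-like ion with Z = 3, E_n = -13.6057 Z² / n² eV.

At n = 14: E_14 = -13.6057 × 3² / 14² = -0.624752 eV
At n = ∞: E_∞ = 0 eV

Ionization energy = E_∞ - E_14 = 0 - (-0.624752) = 0.624752 eV
Ionization energy ≈ 0.625 eV

This is also called the binding energy of the electron in state n = 14.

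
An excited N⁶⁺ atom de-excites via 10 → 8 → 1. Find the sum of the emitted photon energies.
660.0125 eV

The energy levels of N⁶⁺ are E_n = -13.6057 × 7² / n² eV.

First transition (10 → 8):
ΔE₁ = |E_8 - E_10|
ΔE₁ = |-10.4168640625 - (-6.6667930000)| = 3.7500711 eV

Second transition (8 → 1):
ΔE₂ = |E_1 - E_8|
ΔE₂ = |-666.6793000000 - (-10.4168640625)| = 656.2624359 eV

Total energy released:
E_total = ΔE₁ + ΔE₂ = 3.7500711 + 656.2624359 = 660.0125 eV

Note: This equals the direct transition 10 → 1: 660.0125 eV ✓
Energy is conserved regardless of the path taken.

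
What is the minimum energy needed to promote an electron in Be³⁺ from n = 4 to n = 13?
12.318 eV

The energy levels of a hydrogen-like atom are E_n = -13.6057 Z² eV / n².

Energy at n = 4: E_4 = -13.6057 × 4² / 4² = -13.605700 eV
Energy at n = 13: E_13 = -13.6057 × 4² / 13² = -1.288114 eV

The excitation energy is the difference:
ΔE = E_13 - E_4
ΔE = -1.288114 - (-13.605700)
ΔE = 12.318 eV

Since this is positive, energy must be absorbed (photon absorption).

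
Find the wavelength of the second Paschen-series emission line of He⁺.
320.3666 nm

The lines of a series are numbered from the longest wavelength (smallest ΔE) outward; the second line is the transition from n = n_f + 2 to n_f.
The Paschen series has all transitions ending at n_f = 3.

For He⁺ (Z = 2), the second line (β-line) is the jump from n = 5 to n = 3:
E_5 = -13.6057 × 2² / 5² = -2.17691200 eV
E_3 = -13.6057 × 2² / 3² = -6.04697778 eV
ΔE = E_5 - E_3 = 3.87006578 eV

λ = hc/E = 1239.84 eV·nm / 3.87006578 eV
λ = 320.3666 nm

This is the β-line of the Paschen series in He⁺.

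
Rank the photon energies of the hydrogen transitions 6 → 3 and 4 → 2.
4 → 2

Calculate the energy for each transition:

Transition 6 → 3:
ΔE₁ = |E_3 - E_6| = |-13.6057/3² - (-13.6057/6²)|
ΔE₁ = |-1.51174444 - (-0.37793611)| = 1.13381 eV

Transition 4 → 2:
ΔE₂ = |E_2 - E_4| = |-13.6057/2² - (-13.6057/4²)|
ΔE₂ = |-3.40142500 - (-0.85035625)| = 2.55107 eV

Since 2.55107 eV > 1.13381 eV, the transition 4 → 2 emits the more energetic photon.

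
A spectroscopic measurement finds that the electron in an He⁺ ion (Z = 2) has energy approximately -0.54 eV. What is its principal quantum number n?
n = 10

The exact energy levels follow E_n = -13.6057 Z² / n² eV with Z = 2.

The measured value (-0.54 eV) is reported to only 2 significant figures, so we must test candidate n values and see which one matches to that precision.

Candidate energies:
  n = 8:  E = -13.6057 × 2² / 8² = -0.85036 eV
  n = 9:  E = -13.6057 × 2² / 9² = -0.67189 eV
  n = 10:  E = -13.6057 × 2² / 10² = -0.54423 eV  ← matches
  n = 11:  E = -13.6057 × 2² / 11² = -0.44978 eV
  n = 12:  E = -13.6057 × 2² / 12² = -0.37794 eV

Checking against the measurement of -0.54 eV (2 sig figs), only n = 10 agrees:
E_10 = -0.54423 eV, which rounds to -0.54 eV ✓

Therefore n = 10.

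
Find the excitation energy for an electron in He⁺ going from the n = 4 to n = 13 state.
3.079 eV

The energy levels of a hydrogen-like atom are E_n = -13.6057 Z² eV / n².

Energy at n = 4: E_4 = -13.6057 × 2² / 4² = -3.401425 eV
Energy at n = 13: E_13 = -13.6057 × 2² / 13² = -0.322028 eV

The excitation energy is the difference:
ΔE = E_13 - E_4
ΔE = -0.322028 - (-3.401425)
ΔE = 3.079 eV

Since this is positive, energy must be absorbed (photon absorption).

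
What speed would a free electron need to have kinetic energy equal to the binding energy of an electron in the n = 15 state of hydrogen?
1.46e+05 m/s (or 0.04865% of c)

The binding energy at n = 15 for hydrogen is:
E_15 = -13.6057/15² = -0.0604698 eV
|E_15| = 0.0604698 eV

Convert to Joules:
KE = 0.0604698 eV × (1.602177 × 10⁻¹⁹ J/eV) = 9.6883e-21 J

Using KE = ½mv²:
v = √(2·KE/m_e)
v = √(2 × 9.6883e-21 J / 9.10938 × 10⁻³¹ kg)
v = 1.46e+05 m/s

This is approximately 0.04865% the speed of light.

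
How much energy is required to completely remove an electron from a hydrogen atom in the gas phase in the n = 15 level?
0.06047 eV

The ionization energy is the energy needed to remove the electron completely (n → ∞).

For hydrogen, E_n = -13.6057 eV / n².

At n = 15: E_15 = -13.6057 / 15² = -0.06046978 eV
At n = ∞: E_∞ = 0 eV

Ionization energy = E_∞ - E_15 = 0 - (-0.06046978) = 0.06046978 eV
Ionization energy ≈ 0.06047 eV

This is also called the binding energy of the electron in state n = 15.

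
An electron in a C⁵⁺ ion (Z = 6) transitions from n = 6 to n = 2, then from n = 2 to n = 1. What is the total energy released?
476.200 eV

The energy levels of C⁵⁺ are E_n = -13.6057 × 6² / n² eV.

First transition (6 → 2):
ΔE₁ = |E_2 - E_6|
ΔE₁ = |-122.451300000 - (-13.605700000)| = 108.845600 eV

Second transition (2 → 1):
ΔE₂ = |E_1 - E_2|
ΔE₂ = |-489.805200000 - (-122.451300000)| = 367.353900 eV

Total energy released:
E_total = ΔE₁ + ΔE₂ = 108.845600 + 367.353900 = 476.200 eV

Note: This equals the direct transition 6 → 1: 476.200 eV ✓
Energy is conserved regardless of the path taken.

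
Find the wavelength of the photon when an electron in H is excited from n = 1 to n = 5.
94.92345 nm

First, find the transition energy using E_n = -13.6057 / n² eV:
E_1 = -13.6057 / 1² = -13.6057000 eV
E_5 = -13.6057 / 5² = -0.5442280 eV

Photon energy: |ΔE| = |E_5 - E_1| = 13.0614720 eV

Convert to wavelength using E = hc/λ with hc = 1239.84 eV·nm:
λ = hc/E = 1239.84 eV·nm / 13.0614720 eV
λ = 94.92345 nm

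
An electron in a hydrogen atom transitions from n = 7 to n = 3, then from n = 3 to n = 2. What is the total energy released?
3.123758 eV

The energy levels of hydrogen are E_n = -13.6057 / n² eV.

First transition (7 → 3):
ΔE₁ = |E_3 - E_7|
ΔE₁ = |-1.511744444444 - (-0.277667346939)| = 1.234077098 eV

Second transition (3 → 2):
ΔE₂ = |E_2 - E_3|
ΔE₂ = |-3.401425000000 - (-1.511744444444)| = 1.889680556 eV

Total energy released:
E_total = ΔE₁ + ΔE₂ = 1.234077098 + 1.889680556 = 3.123758 eV

Note: This equals the direct transition 7 → 2: 3.123758 eV ✓
Energy is conserved regardless of the path taken.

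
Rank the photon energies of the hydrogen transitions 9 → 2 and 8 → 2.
9 → 2

Calculate the energy for each transition:

Transition 9 → 2:
ΔE₁ = |E_2 - E_9| = |-13.6057/2² - (-13.6057/9²)|
ΔE₁ = |-3.401425000000 - (-0.167971604938)| = 3.233453395 eV

Transition 8 → 2:
ΔE₂ = |E_2 - E_8| = |-13.6057/2² - (-13.6057/8²)|
ΔE₂ = |-3.401425000000 - (-0.212589062500)| = 3.188835938 eV

Since 3.233453395 eV > 3.188835938 eV, the transition 9 → 2 emits the more energetic photon.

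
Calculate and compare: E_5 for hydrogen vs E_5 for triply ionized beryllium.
Be³⁺ at n = 5 (E = -8.70765 eV)

Using E_n = -13.6057 Z² / n² eV:

H (Z = 1) at n = 5:
E = -13.6057 × 1² / 5² = -13.6057 × 1 / 25 = -0.54422800 eV

Be³⁺ (Z = 4) at n = 5:
E = -13.6057 × 4² / 5² = -13.6057 × 16 / 25 = -8.70764800 eV

Since -8.70764800 eV < -0.54422800 eV,
Be³⁺ at n = 5 is more tightly bound (requires more energy to ionize).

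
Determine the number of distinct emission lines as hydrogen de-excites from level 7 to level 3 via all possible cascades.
10

The electron can occupy levels n = 3, 4, ..., 7 during de-excitation — that is m = 7 - 3 + 1 = 5 distinct levels.

The number of distinct spectral lines equals the number of ways to choose 2 of these m levels (each pair gives one possible emission transition):

Number of lines = m(m-1)/2 = 5×4/2 = 10

These correspond to all possible transitions between the 5 levels:
7 → 6, 7 → 5, 7 → 4, 7 → 3, 6 → 5, 6 → 4, 6 → 3, 5 → 4...

Each transition produces a photon with a unique energy (and thus wavelength). This count does not depend on Z.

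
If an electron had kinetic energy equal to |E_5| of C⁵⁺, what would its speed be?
2.63e+06 m/s (or 0.875680% of c)

The binding energy at n = 5 for C⁵⁺ is:
E_5 = -13.6057 × 6²/5² = -19.59220800 eV
|E_5| = 19.59220800 eV

Convert to Joules:
KE = 19.59220800 eV × (1.602177 × 10⁻¹⁹ J/eV) = 3.1390e-18 J

Using KE = ½mv²:
v = √(2·KE/m_e)
v = √(2 × 3.1390e-18 J / 9.10938 × 10⁻³¹ kg)
v = 2.63e+06 m/s

This is approximately 0.875680% the speed of light.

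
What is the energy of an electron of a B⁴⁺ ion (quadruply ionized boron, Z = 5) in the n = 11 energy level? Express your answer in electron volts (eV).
-2.811095 eV

The energy levels of a hydrogen-like atom are given by:
E_n = -13.6057 Z² / n² eV  (with Z = 5 for B⁴⁺)

For n = 11:
E_11 = -13.6057 × 5² / 11²
E_11 = -13.6057 × 25 / 121
E_11 = -2.811095 eV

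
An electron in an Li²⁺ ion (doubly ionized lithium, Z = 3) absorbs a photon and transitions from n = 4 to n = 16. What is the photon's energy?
7.17 eV

The energy levels of a hydrogen-like atom are E_n = -13.6057 Z² eV / n².

Energy at n = 4: E_4 = -13.6057 × 3² / 4² = -7.65321 eV
Energy at n = 16: E_16 = -13.6057 × 3² / 16² = -0.47833 eV

The excitation energy is the difference:
ΔE = E_16 - E_4
ΔE = -0.47833 - (-7.65321)
ΔE = 7.17 eV

Since this is positive, energy must be absorbed (photon absorption).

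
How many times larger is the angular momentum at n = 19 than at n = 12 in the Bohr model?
1.583

In the Bohr model, L_n = nℏ, so the ratio is purely the ratio of quantum numbers:

L_19/L_12 = 19ℏ / 12ℏ = 19/12 = 1.583

The angular momentum scales linearly with n.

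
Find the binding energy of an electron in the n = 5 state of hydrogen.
0.5442 eV

The ionization energy is the energy needed to remove the electron completely (n → ∞).

For hydrogen, E_n = -13.6057 eV / n².

At n = 5: E_5 = -13.6057 / 5² = -0.5442280 eV
At n = ∞: E_∞ = 0 eV

Ionization energy = E_∞ - E_5 = 0 - (-0.5442280) = 0.5442280 eV
Ionization energy ≈ 0.5442 eV

This is also called the binding energy of the electron in state n = 5.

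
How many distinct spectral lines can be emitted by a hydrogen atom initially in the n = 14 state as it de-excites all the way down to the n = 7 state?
28

The electron can occupy levels n = 7, 8, ..., 14 during de-excitation — that is m = 14 - 7 + 1 = 8 distinct levels.

The number of distinct spectral lines equals the number of ways to choose 2 of these m levels (each pair gives one possible emission transition):

Number of lines = m(m-1)/2 = 8×7/2 = 28

These correspond to all possible transitions between the 8 levels:
14 → 13, 14 → 12, 14 → 11, 14 → 10, 14 → 9, 14 → 8, 14 → 7, 13 → 12...

Each transition produces a photon with a unique energy (and thus wavelength). This count does not depend on Z.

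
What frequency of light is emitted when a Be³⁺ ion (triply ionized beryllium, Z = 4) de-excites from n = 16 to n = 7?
8.69e+14 Hz

First, find the transition energy:
E_16 = -13.6057 × 4² / 16² = -0.85036 eV
E_7 = -13.6057 × 4² / 7² = -4.44268 eV
|ΔE| = |E_7 - E_16| = 3.59232 eV

Convert to Joules: E = 3.59232 eV × (1.602177 × 10⁻¹⁹ J/eV) = 5.7555e-19 J

Using E = hf:
f = E/h = 5.7555e-19 J / (6.62607 × 10⁻³⁴ J·s)
f = 8.69e+14 Hz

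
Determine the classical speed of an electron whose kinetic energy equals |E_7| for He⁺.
6.25055e+05 m/s (or 0.2085% of c)

The binding energy at n = 7 for He⁺ is:
E_7 = -13.6057 × 2²/7² = -1.11066939 eV
|E_7| = 1.11066939 eV

Convert to Joules:
KE = 1.11066939 eV × (1.602177 × 10⁻¹⁹ J/eV) = 1.7794890e-19 J

Using KE = ½mv²:
v = √(2·KE/m_e)
v = √(2 × 1.7794890e-19 J / 9.10938 × 10⁻³¹ kg)
v = 6.25055e+05 m/s

This is approximately 0.2085% the speed of light.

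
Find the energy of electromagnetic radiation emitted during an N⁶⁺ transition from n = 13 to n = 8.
6.472016 eV

The energy levels are E_n = -13.6057 Z² eV / n².

Energy at n = 13: E_13 = -13.6057 × 7² / 13² = -3.944847929 eV
Energy at n = 8: E_8 = -13.6057 × 7² / 8² = -10.416864063 eV

For emission (electron falling to lower state), the photon energy is:
E_photon = E_13 - E_8 = |-3.944847929 - (-10.416864063)|
E_photon = 6.472016 eV

This energy is carried away by the emitted photon.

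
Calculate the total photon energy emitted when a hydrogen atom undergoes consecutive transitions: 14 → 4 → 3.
1.442328 eV

The energy levels of hydrogen are E_n = -13.6057 / n² eV.

First transition (14 → 4):
ΔE₁ = |E_4 - E_14|
ΔE₁ = |-0.850356250000 - (-0.069416836735)| = 0.780939413 eV

Second transition (4 → 3):
ΔE₂ = |E_3 - E_4|
ΔE₂ = |-1.511744444444 - (-0.850356250000)| = 0.661388194 eV

Total energy released:
E_total = ΔE₁ + ΔE₂ = 0.780939413 + 0.661388194 = 1.442328 eV

Note: This equals the direct transition 14 → 3: 1.442328 eV ✓
Energy is conserved regardless of the path taken.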